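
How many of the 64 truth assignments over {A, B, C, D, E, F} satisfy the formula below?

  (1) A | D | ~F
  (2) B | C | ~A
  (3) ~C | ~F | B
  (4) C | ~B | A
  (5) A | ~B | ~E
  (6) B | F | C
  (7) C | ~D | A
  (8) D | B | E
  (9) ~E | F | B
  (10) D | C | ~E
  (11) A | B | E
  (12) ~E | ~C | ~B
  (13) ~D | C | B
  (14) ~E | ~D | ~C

There are 2^6 = 64 truth assignments over (A, B, C, D, E, F).
Split on B. With B = 1, the clauses containing B are satisfied and ~B drops from the rest; 13 of the 2^5 = 32 assignments to the other variables satisfy what remains.
With B = 0, by the same count on the reduced clause set, 1 assignment works.
(One model: A=F, B=T, C=T, D=F, E=F, F=F.)
Total: 13 + 1 = 14.

14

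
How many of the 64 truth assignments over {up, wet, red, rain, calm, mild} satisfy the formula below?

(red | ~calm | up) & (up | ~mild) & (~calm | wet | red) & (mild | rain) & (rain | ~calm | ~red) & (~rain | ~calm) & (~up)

4

There are 2^6 = 64 truth assignments over (up, wet, red, rain, calm, mild).
Split on red. With red = 1, the clauses containing red are satisfied and ~red drops from the rest; 2 of the 2^5 = 32 assignments to the other variables satisfy what remains.
With red = 0, by the same count on the reduced clause set, 2 assignments work.
(One model: up=F, wet=F, red=F, rain=T, calm=F, mild=F.)
Total: 2 + 2 = 4.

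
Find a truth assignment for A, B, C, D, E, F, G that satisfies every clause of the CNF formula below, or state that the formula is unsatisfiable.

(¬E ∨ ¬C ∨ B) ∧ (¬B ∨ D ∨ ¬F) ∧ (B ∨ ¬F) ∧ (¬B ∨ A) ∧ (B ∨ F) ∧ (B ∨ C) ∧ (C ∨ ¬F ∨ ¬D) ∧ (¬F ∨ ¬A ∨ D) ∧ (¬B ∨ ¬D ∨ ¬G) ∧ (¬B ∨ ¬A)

UNSATISFIABLE

Case B = True:
Unit clause (A) forces A = True.
Now (¬A) is unsatisfied and unit — conflict.
Backtrack on B: now try B = False.
Unit clause (¬F) forces F = False.
Now (F) is unsatisfied and unit — conflict.
Neither B = True nor B = False works.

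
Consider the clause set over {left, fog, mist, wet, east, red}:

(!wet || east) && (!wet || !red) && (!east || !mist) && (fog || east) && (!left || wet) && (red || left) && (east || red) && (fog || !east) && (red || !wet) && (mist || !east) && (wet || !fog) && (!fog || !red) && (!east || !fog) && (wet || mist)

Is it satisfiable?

No

Branch on wet: set wet = false.
The clause (!left) is unit, so left = false.
The clause (red) is unit, so red = true.
The clause (!fog) is unit, so fog = false.
The clause (east) is unit, so east = true.
But (!east) is also a unit clause — contradiction.
Backtrack on wet: now try wet = true.
The clause (east) is unit, so east = true.
The clause (!red) is unit, so red = false.
But (red) is also a unit clause — contradiction.
Neither wet = true nor wet = false works.
No assignment satisfies every clause.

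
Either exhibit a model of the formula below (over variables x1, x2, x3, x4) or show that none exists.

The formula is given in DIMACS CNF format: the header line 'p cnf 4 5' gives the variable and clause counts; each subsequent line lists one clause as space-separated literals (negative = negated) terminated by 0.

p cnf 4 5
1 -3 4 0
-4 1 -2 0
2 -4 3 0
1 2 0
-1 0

From the singleton clause (¬x1), x1 = False.
From the singleton clause (x2), x2 = True.
From the singleton clause (¬x4), x4 = False.
From the singleton clause (¬x3), x3 = False.
Every clause now holds.

x1: False,  x2: True,  x3: False,  x4: False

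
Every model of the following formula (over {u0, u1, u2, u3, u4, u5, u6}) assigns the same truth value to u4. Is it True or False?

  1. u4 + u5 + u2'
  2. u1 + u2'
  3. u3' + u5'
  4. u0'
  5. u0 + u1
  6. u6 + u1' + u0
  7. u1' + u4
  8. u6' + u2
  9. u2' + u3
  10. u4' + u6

Suppose u4 = 0.
Unit clause (u0') forces u0 = 0.
Unit clause (u1) forces u1 = 1.
Now (u1') is unsatisfied and unit — conflict.
So every satisfying assignment has u4 = True.

True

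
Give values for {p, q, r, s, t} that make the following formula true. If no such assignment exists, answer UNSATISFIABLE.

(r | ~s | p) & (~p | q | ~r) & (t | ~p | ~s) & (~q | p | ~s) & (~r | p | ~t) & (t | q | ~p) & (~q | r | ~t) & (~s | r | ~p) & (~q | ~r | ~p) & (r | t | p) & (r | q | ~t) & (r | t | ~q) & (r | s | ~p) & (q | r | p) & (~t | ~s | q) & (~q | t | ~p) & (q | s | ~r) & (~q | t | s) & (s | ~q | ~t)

p: 0, q: 0, r: 1, s: 1, t: 0

Branch on r: set r = 1.
Branch on p: set p = 0.
The clause (~t) is unit, so t = 0.
Branch on q: set q = 0.
The clause (s) is unit, so s = 1.
All clauses are satisfied.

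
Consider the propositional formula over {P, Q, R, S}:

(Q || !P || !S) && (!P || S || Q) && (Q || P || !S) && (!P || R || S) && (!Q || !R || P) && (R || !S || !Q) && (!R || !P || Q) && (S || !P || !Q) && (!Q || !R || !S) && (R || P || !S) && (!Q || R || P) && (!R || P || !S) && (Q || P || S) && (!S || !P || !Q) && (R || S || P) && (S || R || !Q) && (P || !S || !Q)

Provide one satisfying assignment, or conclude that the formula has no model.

UNSATISFIABLE

Case Q = true:
Case R = false:
From the singleton clause (!S), S = false.
Now (S) is unsatisfied and unit — conflict.
So R must be the other value — set R = true.
From the singleton clause (P), P = true.
From the singleton clause (S), S = true.
Now (!S) is unsatisfied and unit — conflict.
Neither R = true nor R = false works.
So Q must be the other value — set Q = false.
Case P = false:
From the singleton clause (!S), S = false.
Now (S) is unsatisfied and unit — conflict.
So P must be the other value — set P = true.
From the singleton clause (!S), S = false.
Now (S) is unsatisfied and unit — conflict.
Neither P = true nor P = false works.
Neither Q = true nor Q = false works.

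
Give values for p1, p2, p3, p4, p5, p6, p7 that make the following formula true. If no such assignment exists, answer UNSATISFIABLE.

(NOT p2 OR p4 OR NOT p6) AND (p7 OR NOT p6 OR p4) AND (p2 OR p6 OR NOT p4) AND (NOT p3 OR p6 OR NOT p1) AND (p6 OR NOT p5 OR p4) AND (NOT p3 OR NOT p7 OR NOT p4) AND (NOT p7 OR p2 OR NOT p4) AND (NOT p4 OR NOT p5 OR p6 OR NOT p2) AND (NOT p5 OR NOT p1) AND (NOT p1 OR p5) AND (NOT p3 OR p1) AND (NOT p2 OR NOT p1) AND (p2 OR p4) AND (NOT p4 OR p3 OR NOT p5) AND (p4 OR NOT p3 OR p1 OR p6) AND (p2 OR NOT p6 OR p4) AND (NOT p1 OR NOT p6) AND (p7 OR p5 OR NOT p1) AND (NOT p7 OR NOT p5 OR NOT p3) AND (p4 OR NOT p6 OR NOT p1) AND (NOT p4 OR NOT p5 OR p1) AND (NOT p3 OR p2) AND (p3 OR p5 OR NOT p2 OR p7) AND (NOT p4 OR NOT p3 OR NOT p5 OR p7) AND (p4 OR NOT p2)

Try p5 = false.
From the singleton clause (NOT p1), p1 = false.
From the singleton clause (NOT p3), p3 = false.
Try p2 = false.
From the singleton clause (p4), p4 = true.
From the singleton clause (p6), p6 = true.
From the singleton clause (NOT p7), p7 = false.
Every clause now holds.

p1=false; p2=false; p3=false; p4=true; p5=false; p6=true; p7=false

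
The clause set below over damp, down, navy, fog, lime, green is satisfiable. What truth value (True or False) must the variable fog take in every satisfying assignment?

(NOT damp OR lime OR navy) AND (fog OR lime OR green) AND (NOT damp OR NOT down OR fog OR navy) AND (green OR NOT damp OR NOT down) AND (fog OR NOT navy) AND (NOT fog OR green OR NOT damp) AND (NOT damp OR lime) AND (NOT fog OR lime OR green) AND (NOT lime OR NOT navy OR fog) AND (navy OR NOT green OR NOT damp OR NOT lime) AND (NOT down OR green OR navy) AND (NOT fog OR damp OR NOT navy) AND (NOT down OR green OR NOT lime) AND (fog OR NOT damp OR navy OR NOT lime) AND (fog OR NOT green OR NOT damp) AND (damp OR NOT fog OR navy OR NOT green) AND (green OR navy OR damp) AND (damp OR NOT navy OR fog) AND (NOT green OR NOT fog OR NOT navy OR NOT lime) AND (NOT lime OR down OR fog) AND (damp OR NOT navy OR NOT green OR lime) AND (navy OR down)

False

Suppose fog = true.
Branch on green: set green = true.
Branch on damp: set damp = false.
From the singleton clause (NOT navy), navy = false.
That conflicts with the unit clause (navy).
That branch fails; take damp = true instead.
From the singleton clause (lime), lime = true.
From the singleton clause (navy), navy = true.
That conflicts with the unit clause (NOT navy).
Neither damp = true nor damp = false works.
That branch fails; take green = false instead.
From the singleton clause (NOT damp), damp = false.
From the singleton clause (lime), lime = true.
From the singleton clause (NOT navy), navy = false.
That conflicts with the unit clause (navy).
Neither green = true nor green = false works.
So every satisfying assignment has fog = False.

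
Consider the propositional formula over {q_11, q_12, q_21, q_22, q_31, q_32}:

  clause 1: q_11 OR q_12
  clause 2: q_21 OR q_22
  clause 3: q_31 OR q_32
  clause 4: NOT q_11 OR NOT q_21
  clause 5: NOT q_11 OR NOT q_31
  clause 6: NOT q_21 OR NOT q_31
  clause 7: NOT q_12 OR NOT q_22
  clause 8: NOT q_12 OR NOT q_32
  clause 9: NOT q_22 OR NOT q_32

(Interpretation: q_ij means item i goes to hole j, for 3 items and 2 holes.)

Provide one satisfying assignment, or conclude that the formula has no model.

Case q_11 = true:
Unit clause (NOT q_21) forces q_21 = false.
Unit clause (q_22) forces q_22 = true.
Unit clause (NOT q_31) forces q_31 = false.
Unit clause (q_32) forces q_32 = true.
That conflicts with the unit clause (NOT q_32).
So q_11 must be the other value — set q_11 = false.
Unit clause (q_12) forces q_12 = true.
Unit clause (NOT q_22) forces q_22 = false.
Unit clause (q_21) forces q_21 = true.
Unit clause (NOT q_31) forces q_31 = false.
Unit clause (q_32) forces q_32 = true.
That conflicts with the unit clause (NOT q_32).
Either choice for q_11 ends in contradiction.

UNSATISFIABLE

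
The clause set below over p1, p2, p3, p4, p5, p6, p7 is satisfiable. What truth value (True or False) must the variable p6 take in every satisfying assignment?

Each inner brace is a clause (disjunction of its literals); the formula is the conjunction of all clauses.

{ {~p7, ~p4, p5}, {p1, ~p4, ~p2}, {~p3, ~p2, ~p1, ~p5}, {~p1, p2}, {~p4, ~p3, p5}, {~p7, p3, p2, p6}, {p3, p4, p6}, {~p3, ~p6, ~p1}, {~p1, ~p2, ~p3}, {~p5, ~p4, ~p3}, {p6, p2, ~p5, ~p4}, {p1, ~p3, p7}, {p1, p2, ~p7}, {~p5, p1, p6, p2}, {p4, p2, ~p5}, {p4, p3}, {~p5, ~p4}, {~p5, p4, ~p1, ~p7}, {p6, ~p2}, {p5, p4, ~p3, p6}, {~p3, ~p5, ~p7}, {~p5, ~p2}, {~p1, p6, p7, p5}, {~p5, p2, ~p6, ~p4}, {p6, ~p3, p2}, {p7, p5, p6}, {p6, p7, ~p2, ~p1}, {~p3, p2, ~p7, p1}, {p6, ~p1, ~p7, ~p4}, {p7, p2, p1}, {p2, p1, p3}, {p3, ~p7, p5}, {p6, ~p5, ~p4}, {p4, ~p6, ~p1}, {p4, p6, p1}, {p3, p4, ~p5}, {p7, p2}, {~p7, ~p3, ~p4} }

True

Suppose p6 = 0.
Unit clause (~p2) forces p2 = 0.
Unit clause (~p1) forces p1 = 0.
Unit clause (~p7) forces p7 = 0.
Now (p7) is unsatisfied and unit — conflict.
So every satisfying assignment has p6 = True.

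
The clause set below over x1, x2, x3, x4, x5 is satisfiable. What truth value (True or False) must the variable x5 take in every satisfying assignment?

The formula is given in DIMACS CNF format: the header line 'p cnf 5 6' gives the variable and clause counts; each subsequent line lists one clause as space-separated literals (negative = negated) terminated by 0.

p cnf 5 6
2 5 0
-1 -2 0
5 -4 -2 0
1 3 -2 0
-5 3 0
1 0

True

Suppose x5 = False.
The clause (x2) is unit, so x2 = True.
The clause (¬x1) is unit, so x1 = False.
That conflicts with the unit clause (x1).
So every satisfying assignment has x5 = True.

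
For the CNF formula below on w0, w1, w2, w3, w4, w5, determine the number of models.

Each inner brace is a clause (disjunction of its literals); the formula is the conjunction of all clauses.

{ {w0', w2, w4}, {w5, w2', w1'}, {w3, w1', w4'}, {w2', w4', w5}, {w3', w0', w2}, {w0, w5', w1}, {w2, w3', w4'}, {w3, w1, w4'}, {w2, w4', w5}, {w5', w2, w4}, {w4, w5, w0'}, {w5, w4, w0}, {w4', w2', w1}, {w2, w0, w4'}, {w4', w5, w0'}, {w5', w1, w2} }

8

There are 2^6 = 64 truth assignments over (w0, w1, w2, w3, w4, w5).
Split on w0. With w0 = 1, the clauses containing w0 are satisfied and w0' drops from the rest; 5 of the 2^5 = 32 assignments to the other variables satisfy what remains.
With w0 = 0, by the same count on the reduced clause set, 3 assignments work.
(One model: w0=F, w1=T, w2=T, w3=F, w4=F, w5=T.)
Total: 5 + 3 = 8.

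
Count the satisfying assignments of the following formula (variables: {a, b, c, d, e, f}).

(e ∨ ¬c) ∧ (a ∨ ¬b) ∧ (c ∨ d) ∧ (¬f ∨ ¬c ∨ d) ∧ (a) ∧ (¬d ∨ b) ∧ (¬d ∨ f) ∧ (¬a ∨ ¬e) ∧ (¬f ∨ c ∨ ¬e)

1

There are 2^6 = 64 truth assignments over (a, b, c, d, e, f).
Split on b. With b = True, the clauses containing b are satisfied and ¬b drops from the rest; 1 of the 2^5 = 32 assignments to the other variables satisfy what remains.
With b = False, by the same count on the reduced clause set, 0 assignments work.
(One model: a=T, b=T, c=F, d=T, e=F, f=T.)
Total: 1 + 0 = 1.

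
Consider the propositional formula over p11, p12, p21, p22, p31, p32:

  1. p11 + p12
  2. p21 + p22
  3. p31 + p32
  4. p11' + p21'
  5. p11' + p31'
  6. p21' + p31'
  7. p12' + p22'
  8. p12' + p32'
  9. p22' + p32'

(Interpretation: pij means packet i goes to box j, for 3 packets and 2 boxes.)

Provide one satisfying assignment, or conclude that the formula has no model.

UNSATISFIABLE

Try p11 = 1.
(p21') alone gives p21 = 0.
(p22) alone gives p22 = 1.
(p31') alone gives p31 = 0.
(p32) alone gives p32 = 1.
That conflicts with the unit clause (p32').
Backtrack on p11: now try p11 = 0.
(p12) alone gives p12 = 1.
(p22') alone gives p22 = 0.
(p21) alone gives p21 = 1.
(p31') alone gives p31 = 0.
(p32) alone gives p32 = 1.
That conflicts with the unit clause (p32').
Both values of p11 lead to a conflict.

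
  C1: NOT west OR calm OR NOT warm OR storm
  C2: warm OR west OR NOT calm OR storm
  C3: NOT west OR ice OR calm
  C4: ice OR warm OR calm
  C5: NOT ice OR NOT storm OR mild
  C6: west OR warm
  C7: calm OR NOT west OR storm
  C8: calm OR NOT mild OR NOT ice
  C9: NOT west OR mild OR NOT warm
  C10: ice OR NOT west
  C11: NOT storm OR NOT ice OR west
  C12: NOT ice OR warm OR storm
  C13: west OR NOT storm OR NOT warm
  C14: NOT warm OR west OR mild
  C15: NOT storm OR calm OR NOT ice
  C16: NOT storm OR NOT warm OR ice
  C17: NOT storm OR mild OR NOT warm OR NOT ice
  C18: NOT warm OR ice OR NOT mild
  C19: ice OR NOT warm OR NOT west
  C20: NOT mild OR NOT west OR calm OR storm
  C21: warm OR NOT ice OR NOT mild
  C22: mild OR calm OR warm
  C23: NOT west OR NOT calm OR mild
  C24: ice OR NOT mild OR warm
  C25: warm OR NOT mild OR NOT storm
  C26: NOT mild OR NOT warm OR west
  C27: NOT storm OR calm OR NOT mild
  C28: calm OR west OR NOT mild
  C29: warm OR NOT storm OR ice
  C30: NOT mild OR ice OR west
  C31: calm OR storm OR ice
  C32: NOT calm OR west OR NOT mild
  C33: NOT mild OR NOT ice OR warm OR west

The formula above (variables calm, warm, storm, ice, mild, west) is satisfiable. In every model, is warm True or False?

True

Suppose warm = false.
The clause (west) is unit, so west = true.
The clause (ice) is unit, so ice = true.
The clause (storm) is unit, so storm = true.
The clause (mild) is unit, so mild = true.
That conflicts with the unit clause (NOT mild).
So every satisfying assignment has warm = True.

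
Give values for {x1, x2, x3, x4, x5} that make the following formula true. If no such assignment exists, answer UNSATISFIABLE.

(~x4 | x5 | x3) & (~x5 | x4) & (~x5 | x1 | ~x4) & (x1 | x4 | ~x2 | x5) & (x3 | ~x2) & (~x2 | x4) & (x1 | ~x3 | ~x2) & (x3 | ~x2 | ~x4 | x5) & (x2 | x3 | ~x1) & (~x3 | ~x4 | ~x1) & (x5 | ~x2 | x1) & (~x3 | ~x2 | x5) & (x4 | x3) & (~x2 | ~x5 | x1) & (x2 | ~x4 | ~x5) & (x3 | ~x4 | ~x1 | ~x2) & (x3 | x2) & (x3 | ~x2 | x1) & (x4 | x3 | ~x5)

x1=0; x2=0; x3=1; x4=1; x5=0

Branch on x5: set x5 = 0.
Branch on x4: set x4 = 1.
(x3) alone gives x3 = 1.
(~x1) alone gives x1 = 0.
(~x2) alone gives x2 = 0.
All clauses are satisfied.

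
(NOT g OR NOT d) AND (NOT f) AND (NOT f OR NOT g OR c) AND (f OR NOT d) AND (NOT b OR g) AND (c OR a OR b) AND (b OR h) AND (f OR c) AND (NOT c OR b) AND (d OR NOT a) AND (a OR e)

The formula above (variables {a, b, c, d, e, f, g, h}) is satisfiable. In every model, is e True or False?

Suppose e = false.
The clause (NOT f) is unit, so f = false.
The clause (NOT d) is unit, so d = false.
The clause (c) is unit, so c = true.
The clause (b) is unit, so b = true.
The clause (g) is unit, so g = true.
The clause (NOT a) is unit, so a = false.
That conflicts with the unit clause (a).
So every satisfying assignment has e = True.

True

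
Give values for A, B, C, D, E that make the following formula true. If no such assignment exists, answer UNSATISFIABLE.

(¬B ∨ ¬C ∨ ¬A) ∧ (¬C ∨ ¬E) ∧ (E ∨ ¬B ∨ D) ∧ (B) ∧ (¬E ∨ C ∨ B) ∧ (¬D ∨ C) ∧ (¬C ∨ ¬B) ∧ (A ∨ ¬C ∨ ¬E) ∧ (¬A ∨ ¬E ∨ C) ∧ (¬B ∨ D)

From the singleton clause (B), B = True.
From the singleton clause (¬C), C = False.
From the singleton clause (¬D), D = False.
Now (D) is unsatisfied and unit — conflict.

UNSATISFIABLE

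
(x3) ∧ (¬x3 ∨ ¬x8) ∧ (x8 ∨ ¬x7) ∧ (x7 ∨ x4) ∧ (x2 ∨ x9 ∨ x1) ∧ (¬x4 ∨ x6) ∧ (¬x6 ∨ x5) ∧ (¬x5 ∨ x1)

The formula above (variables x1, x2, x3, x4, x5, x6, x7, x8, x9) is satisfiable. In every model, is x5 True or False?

Suppose x5 = False.
Unit clause (x3) forces x3 = True.
Unit clause (¬x8) forces x8 = False.
Unit clause (¬x7) forces x7 = False.
Unit clause (x4) forces x4 = True.
Unit clause (x6) forces x6 = True.
But (¬x6) is also a unit clause — contradiction.
So every satisfying assignment has x5 = True.

True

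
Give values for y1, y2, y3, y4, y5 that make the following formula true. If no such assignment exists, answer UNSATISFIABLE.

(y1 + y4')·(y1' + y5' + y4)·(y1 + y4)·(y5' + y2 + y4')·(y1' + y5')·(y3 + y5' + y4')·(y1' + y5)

UNSATISFIABLE

Case y1 = 1:
The clause (y5') is unit, so y5 = 0.
That conflicts with the unit clause (y5).
So y1 must be the other value — set y1 = 0.
The clause (y4') is unit, so y4 = 0.
That conflicts with the unit clause (y4).
Neither y1 = 1 nor y1 = 0 works.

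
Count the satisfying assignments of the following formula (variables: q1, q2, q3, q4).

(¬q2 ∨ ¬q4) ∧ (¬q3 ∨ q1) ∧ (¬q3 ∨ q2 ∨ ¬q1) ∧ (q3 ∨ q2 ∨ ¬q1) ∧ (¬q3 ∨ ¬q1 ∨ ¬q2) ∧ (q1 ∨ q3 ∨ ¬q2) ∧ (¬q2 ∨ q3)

There are 2^4 = 16 truth assignments over (q1, q2, q3, q4).
Check each against the 7 clauses (columns in the order q1, q2, q3, q4):
  F F F F  ✓ satisfies all
  F F F T  ✓ satisfies all
  F F T F  ✗ fails (¬q3 ∨ q1)
  F F T T  ✗ fails (¬q3 ∨ q1)
  F T F F  ✗ fails (q1 ∨ q3 ∨ ¬q2)
  F T F T  ✗ fails (¬q2 ∨ ¬q4)
  F T T F  ✗ fails (¬q3 ∨ q1)
  F T T T  ✗ fails (¬q2 ∨ ¬q4)
  T F F F  ✗ fails (q3 ∨ q2 ∨ ¬q1)
  T F F T  ✗ fails (q3 ∨ q2 ∨ ¬q1)
  T F T F  ✗ fails (¬q3 ∨ q2 ∨ ¬q1)
  T F T T  ✗ fails (¬q3 ∨ q2 ∨ ¬q1)
  T T F F  ✗ fails (¬q2 ∨ q3)
  T T F T  ✗ fails (¬q2 ∨ ¬q4)
  T T T F  ✗ fails (¬q3 ∨ ¬q1 ∨ ¬q2)
  T T T T  ✗ fails (¬q2 ∨ ¬q4)
2 of the 16 rows are models.

2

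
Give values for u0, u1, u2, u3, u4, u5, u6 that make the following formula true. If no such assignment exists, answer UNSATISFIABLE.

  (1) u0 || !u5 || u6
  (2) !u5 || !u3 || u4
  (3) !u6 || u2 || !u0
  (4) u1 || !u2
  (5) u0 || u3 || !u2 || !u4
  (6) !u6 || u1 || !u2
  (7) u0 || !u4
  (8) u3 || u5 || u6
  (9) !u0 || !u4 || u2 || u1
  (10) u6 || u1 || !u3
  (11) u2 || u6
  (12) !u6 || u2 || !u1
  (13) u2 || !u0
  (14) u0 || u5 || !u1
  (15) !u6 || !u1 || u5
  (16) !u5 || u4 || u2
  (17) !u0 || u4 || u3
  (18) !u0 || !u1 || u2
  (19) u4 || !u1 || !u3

Try u1 = true.
Try u0 = true.
(u2) alone gives u2 = true.
Try u6 = false.
Try u3 = true.
(u4) alone gives u4 = true.
No clause remains; u5 is free.

u0 ↦ true, u1 ↦ true, u2 ↦ true, u3 ↦ true, u4 ↦ true, u5 ↦ true, u6 ↦ false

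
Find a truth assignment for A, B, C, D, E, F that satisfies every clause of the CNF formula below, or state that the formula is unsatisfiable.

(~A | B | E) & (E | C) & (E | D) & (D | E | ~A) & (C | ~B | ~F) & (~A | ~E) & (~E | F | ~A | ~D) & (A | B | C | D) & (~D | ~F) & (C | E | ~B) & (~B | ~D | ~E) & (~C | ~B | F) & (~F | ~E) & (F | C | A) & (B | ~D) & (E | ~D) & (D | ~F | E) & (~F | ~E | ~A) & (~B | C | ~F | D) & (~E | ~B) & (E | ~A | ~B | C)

Branch on E: set E = 1.
The clause (~A) is unit, so A = 0.
The clause (~F) is unit, so F = 0.
The clause (C) is unit, so C = 1.
The clause (~B) is unit, so B = 0.
The clause (~D) is unit, so D = 0.
All clauses are satisfied.

A=0, B=0, C=1, D=0, E=1, F=0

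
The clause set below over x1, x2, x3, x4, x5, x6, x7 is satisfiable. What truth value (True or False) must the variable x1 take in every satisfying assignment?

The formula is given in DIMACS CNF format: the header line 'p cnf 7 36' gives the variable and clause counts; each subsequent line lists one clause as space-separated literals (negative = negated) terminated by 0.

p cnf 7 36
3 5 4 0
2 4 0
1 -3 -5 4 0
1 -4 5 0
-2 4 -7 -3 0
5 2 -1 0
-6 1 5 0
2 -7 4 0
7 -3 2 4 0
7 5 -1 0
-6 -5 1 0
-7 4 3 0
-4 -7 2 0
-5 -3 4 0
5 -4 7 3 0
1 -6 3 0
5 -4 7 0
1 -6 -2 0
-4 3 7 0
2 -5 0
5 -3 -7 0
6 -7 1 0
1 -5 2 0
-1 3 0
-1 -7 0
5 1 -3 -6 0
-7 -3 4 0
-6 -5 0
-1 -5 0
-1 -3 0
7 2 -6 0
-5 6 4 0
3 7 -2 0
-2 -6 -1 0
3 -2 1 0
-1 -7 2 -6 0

Suppose x1 = True.
(x3) alone gives x3 = True.
Now (¬x3) is unsatisfied and unit — conflict.
So every satisfying assignment has x1 = False.

False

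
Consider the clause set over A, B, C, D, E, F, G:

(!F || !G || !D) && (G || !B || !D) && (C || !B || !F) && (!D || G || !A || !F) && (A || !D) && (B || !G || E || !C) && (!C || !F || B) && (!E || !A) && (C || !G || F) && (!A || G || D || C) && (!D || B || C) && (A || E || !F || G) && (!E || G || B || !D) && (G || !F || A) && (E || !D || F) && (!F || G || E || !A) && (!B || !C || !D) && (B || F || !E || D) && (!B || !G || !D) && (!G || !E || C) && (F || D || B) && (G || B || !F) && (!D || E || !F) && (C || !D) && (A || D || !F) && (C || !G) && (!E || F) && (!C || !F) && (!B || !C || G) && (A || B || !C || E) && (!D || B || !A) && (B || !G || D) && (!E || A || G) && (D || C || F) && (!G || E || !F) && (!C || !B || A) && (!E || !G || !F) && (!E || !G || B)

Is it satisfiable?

Yes

Try A = true.
From the singleton clause (!E), E = false.
Try D = false.
Try G = true.
From the singleton clause (C), C = true.
From the singleton clause (B), B = true.
From the singleton clause (!F), F = false.
All clauses are satisfied.
A satisfying assignment: A ↦ true, B ↦ true, C ↦ true, D ↦ false, E ↦ false, F ↦ false, G ↦ true.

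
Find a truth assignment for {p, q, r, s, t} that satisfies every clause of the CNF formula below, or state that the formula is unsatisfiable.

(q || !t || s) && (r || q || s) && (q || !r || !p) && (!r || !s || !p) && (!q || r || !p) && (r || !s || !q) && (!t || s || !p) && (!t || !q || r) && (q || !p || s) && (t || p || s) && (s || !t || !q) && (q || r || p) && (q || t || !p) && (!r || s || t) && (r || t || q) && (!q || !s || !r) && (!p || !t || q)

p=false,  q=false,  r=true,  s=true,  t=false

Suppose q = false.
Suppose t = false.
The clause (!p) is unit, so p = false.
The clause (s) is unit, so s = true.
The clause (r) is unit, so r = true.
This assignment satisfies each clause.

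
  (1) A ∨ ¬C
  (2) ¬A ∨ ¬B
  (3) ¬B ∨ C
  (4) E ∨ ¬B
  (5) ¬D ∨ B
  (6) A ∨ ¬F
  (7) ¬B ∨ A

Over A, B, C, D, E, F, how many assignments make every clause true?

There are 2^6 = 64 truth assignments over (A, B, C, D, E, F).
Split on A. With A = True, the clauses containing A are satisfied and ¬A drops from the rest; 8 of the 2^5 = 32 assignments to the other variables satisfy what remains.
With A = False, by the same count on the reduced clause set, 2 assignments work.
Total: 8 + 2 = 10.

10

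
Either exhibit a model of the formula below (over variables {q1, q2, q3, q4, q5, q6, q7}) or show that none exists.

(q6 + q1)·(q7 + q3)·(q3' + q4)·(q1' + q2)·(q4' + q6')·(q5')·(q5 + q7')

q1=1; q2=1; q3=1; q4=1; q5=0; q6=0; q7=0

(q5') alone gives q5 = 0.
(q7') alone gives q7 = 0.
(q3) alone gives q3 = 1.
(q4) alone gives q4 = 1.
(q6') alone gives q6 = 0.
(q1) alone gives q1 = 1.
(q2) alone gives q2 = 1.
All clauses are satisfied.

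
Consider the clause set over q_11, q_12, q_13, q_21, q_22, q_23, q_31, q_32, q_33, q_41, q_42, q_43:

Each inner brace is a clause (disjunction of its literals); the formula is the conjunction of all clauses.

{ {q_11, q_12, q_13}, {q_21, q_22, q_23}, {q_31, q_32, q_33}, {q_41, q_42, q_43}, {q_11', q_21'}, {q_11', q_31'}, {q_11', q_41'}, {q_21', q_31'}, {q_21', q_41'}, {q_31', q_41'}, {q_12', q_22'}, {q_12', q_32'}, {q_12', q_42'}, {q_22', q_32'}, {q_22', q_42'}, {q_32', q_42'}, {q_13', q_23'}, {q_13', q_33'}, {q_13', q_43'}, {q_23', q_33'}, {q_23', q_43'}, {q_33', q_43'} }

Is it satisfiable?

No

Try q_11 = 0.
Try q_12 = 1.
From the singleton clause (q_22'), q_22 = 0.
From the singleton clause (q_32'), q_32 = 0.
From the singleton clause (q_42'), q_42 = 0.
Try q_21 = 1.
From the singleton clause (q_31'), q_31 = 0.
From the singleton clause (q_33), q_33 = 1.
From the singleton clause (q_41'), q_41 = 0.
From the singleton clause (q_43), q_43 = 1.
But (q_43') is also a unit clause — contradiction.
Undo q_21 and try q_21 = 0.
From the singleton clause (q_23), q_23 = 1.
From the singleton clause (q_13'), q_13 = 0.
From the singleton clause (q_33'), q_33 = 0.
From the singleton clause (q_31), q_31 = 1.
From the singleton clause (q_41'), q_41 = 0.
From the singleton clause (q_43), q_43 = 1.
But (q_43') is also a unit clause — contradiction.
Neither q_21 = 1 nor q_21 = 0 works.
Undo q_12 and try q_12 = 0.
From the singleton clause (q_13), q_13 = 1.
From the singleton clause (q_23'), q_23 = 0.
From the singleton clause (q_33'), q_33 = 0.
From the singleton clause (q_43'), q_43 = 0.
Try q_21 = 1.
From the singleton clause (q_31'), q_31 = 0.
From the singleton clause (q_32), q_32 = 1.
From the singleton clause (q_41'), q_41 = 0.
From the singleton clause (q_42), q_42 = 1.
But (q_42') is also a unit clause — contradiction.
Undo q_21 and try q_21 = 0.
From the singleton clause (q_22), q_22 = 1.
From the singleton clause (q_32'), q_32 = 0.
From the singleton clause (q_31), q_31 = 1.
From the singleton clause (q_41'), q_41 = 0.
From the singleton clause (q_42), q_42 = 1.
But (q_42') is also a unit clause — contradiction.
Neither q_21 = 1 nor q_21 = 0 works.
Neither q_12 = 1 nor q_12 = 0 works.
Undo q_11 and try q_11 = 1.
From the singleton clause (q_21'), q_21 = 0.
From the singleton clause (q_31'), q_31 = 0.
From the singleton clause (q_41'), q_41 = 0.
Try q_22 = 1.
From the singleton clause (q_12'), q_12 = 0.
From the singleton clause (q_32'), q_32 = 0.
From the singleton clause (q_33), q_33 = 1.
From the singleton clause (q_42'), q_42 = 0.
From the singleton clause (q_43), q_43 = 1.
But (q_43') is also a unit clause — contradiction.
Undo q_22 and try q_22 = 0.
From the singleton clause (q_23), q_23 = 1.
From the singleton clause (q_13'), q_13 = 0.
From the singleton clause (q_33'), q_33 = 0.
From the singleton clause (q_32), q_32 = 1.
From the singleton clause (q_12'), q_12 = 0.
From the singleton clause (q_42'), q_42 = 0.
From the singleton clause (q_43), q_43 = 1.
But (q_43') is also a unit clause — contradiction.
Neither q_22 = 1 nor q_22 = 0 works.
Neither q_11 = 1 nor q_11 = 0 works.
No assignment satisfies every clause.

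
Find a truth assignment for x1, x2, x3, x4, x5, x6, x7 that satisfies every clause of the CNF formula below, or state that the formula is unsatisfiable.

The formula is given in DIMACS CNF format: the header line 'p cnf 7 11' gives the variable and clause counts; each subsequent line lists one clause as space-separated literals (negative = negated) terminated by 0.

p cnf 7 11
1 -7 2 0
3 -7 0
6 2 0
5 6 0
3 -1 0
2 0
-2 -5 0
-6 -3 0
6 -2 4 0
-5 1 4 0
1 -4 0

Unit clause (x2) forces x2 = True.
Unit clause (¬x5) forces x5 = False.
Unit clause (x6) forces x6 = True.
Unit clause (¬x3) forces x3 = False.
Unit clause (¬x7) forces x7 = False.
Unit clause (¬x1) forces x1 = False.
Unit clause (¬x4) forces x4 = False.
This assignment satisfies each clause.

x1: False, x2: True, x3: False, x4: False, x5: False, x6: True, x7: False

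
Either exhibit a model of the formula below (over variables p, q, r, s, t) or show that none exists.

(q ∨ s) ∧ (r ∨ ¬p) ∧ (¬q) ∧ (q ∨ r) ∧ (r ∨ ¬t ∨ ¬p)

Unit clause (¬q) forces q = False.
Unit clause (s) forces s = True.
Unit clause (r) forces r = True.
No clause remains; p, t are free.

p: True; q: False; r: True; s: True; t: False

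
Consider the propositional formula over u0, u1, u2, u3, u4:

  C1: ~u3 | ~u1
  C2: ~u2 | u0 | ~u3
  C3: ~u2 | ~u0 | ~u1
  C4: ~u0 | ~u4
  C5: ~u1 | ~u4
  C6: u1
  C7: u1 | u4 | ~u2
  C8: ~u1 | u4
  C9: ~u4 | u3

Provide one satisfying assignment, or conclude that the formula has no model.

UNSATISFIABLE

From the singleton clause (u1), u1 = 1.
From the singleton clause (~u3), u3 = 0.
From the singleton clause (~u4), u4 = 0.
Now (u4) is unsatisfied and unit — conflict.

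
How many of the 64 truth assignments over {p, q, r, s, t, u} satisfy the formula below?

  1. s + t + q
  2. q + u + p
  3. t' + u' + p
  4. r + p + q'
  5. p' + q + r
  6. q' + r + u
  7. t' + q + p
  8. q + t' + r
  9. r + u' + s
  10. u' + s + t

22

There are 2^6 = 64 truth assignments over (p, q, r, s, t, u).
Split on q. With q = 1, the clauses containing q are satisfied and q' drops from the rest; 14 of the 2^5 = 32 assignments to the other variables satisfy what remains.
With q = 0, by the same count on the reduced clause set, 8 assignments work.
(One model: p=F, q=F, r=F, s=T, t=F, u=T.)
Total: 14 + 8 = 22.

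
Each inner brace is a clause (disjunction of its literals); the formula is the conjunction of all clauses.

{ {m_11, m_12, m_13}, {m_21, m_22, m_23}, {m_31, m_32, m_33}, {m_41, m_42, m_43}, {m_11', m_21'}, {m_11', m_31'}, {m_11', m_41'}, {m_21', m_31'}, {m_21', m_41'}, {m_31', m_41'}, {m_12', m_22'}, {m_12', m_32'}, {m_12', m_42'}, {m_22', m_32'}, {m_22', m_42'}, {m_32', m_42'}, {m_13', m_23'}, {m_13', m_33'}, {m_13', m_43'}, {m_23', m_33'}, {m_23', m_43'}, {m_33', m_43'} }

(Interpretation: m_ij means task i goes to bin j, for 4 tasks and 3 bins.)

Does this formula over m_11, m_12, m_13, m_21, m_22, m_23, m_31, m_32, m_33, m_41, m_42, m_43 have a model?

Suppose m_11 = 0.
Suppose m_12 = 1.
Unit clause (m_22') forces m_22 = 0.
Unit clause (m_32') forces m_32 = 0.
Unit clause (m_42') forces m_42 = 0.
Suppose m_21 = 1.
Unit clause (m_31') forces m_31 = 0.
Unit clause (m_33) forces m_33 = 1.
Unit clause (m_41') forces m_41 = 0.
Unit clause (m_43) forces m_43 = 1.
But (m_43') is also a unit clause — contradiction.
Undo m_21 and try m_21 = 0.
Unit clause (m_23) forces m_23 = 1.
Unit clause (m_13') forces m_13 = 0.
Unit clause (m_33') forces m_33 = 0.
Unit clause (m_31) forces m_31 = 1.
Unit clause (m_41') forces m_41 = 0.
Unit clause (m_43) forces m_43 = 1.
But (m_43') is also a unit clause — contradiction.
Neither m_21 = 1 nor m_21 = 0 works.
Undo m_12 and try m_12 = 0.
Unit clause (m_13) forces m_13 = 1.
Unit clause (m_23') forces m_23 = 0.
Unit clause (m_33') forces m_33 = 0.
Unit clause (m_43') forces m_43 = 0.
Suppose m_21 = 1.
Unit clause (m_31') forces m_31 = 0.
Unit clause (m_32) forces m_32 = 1.
Unit clause (m_41') forces m_41 = 0.
Unit clause (m_42) forces m_42 = 1.
But (m_42') is also a unit clause — contradiction.
Undo m_21 and try m_21 = 0.
Unit clause (m_22) forces m_22 = 1.
Unit clause (m_32') forces m_32 = 0.
Unit clause (m_31) forces m_31 = 1.
Unit clause (m_41') forces m_41 = 0.
Unit clause (m_42) forces m_42 = 1.
But (m_42') is also a unit clause — contradiction.
Neither m_21 = 1 nor m_21 = 0 works.
Neither m_12 = 1 nor m_12 = 0 works.
Undo m_11 and try m_11 = 1.
Unit clause (m_21') forces m_21 = 0.
Unit clause (m_31') forces m_31 = 0.
Unit clause (m_41') forces m_41 = 0.
Suppose m_22 = 1.
Unit clause (m_12') forces m_12 = 0.
Unit clause (m_32') forces m_32 = 0.
Unit clause (m_33) forces m_33 = 1.
Unit clause (m_42') forces m_42 = 0.
Unit clause (m_43) forces m_43 = 1.
But (m_43') is also a unit clause — contradiction.
Undo m_22 and try m_22 = 0.
Unit clause (m_23) forces m_23 = 1.
Unit clause (m_13') forces m_13 = 0.
Unit clause (m_33') forces m_33 = 0.
Unit clause (m_32) forces m_32 = 1.
Unit clause (m_12') forces m_12 = 0.
Unit clause (m_42') forces m_42 = 0.
Unit clause (m_43) forces m_43 = 1.
But (m_43') is also a unit clause — contradiction.
Neither m_22 = 1 nor m_22 = 0 works.
Neither m_11 = 1 nor m_11 = 0 works.
No assignment satisfies every clause.

No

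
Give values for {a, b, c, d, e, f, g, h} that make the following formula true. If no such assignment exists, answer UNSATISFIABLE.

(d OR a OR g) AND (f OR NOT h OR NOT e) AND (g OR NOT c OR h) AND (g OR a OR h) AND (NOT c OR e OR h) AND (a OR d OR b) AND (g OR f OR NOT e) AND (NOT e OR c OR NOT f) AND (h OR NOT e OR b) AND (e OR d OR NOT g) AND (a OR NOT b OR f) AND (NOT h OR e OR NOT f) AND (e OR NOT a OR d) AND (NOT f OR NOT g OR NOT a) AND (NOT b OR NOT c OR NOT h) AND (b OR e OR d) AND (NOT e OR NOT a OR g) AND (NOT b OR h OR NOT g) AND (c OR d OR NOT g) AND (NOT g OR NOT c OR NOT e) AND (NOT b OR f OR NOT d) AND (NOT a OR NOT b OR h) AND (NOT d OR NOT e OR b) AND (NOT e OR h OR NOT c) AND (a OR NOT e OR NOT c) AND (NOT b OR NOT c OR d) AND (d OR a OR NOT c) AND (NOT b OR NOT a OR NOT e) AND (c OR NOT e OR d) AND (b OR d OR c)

a: false; b: false; c: false; d: true; e: false; f: false; g: false; h: true

Branch on d: set d = true.
Branch on b: set b = false.
The clause (NOT e) is unit, so e = false.
Branch on c: set c = false.
Branch on h: set h = true.
The clause (NOT f) is unit, so f = false.
All clauses hold; a, g can take either value.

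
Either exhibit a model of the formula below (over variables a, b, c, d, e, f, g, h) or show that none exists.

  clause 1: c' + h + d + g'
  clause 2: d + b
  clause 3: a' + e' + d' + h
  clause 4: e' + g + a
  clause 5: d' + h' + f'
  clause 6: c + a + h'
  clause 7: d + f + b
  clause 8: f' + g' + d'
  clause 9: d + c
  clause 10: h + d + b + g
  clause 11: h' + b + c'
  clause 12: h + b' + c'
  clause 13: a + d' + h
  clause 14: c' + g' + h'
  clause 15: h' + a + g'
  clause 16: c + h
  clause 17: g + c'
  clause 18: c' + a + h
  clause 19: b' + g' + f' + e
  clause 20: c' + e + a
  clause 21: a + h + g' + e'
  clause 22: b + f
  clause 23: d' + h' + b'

Try d = 1.
Try h = 0.
(a) alone gives a = 1.
(e') alone gives e = 0.
(c) alone gives c = 1.
(b') alone gives b = 0.
(g) alone gives g = 1.
(f') alone gives f = 0.
Now (f) is unsatisfied and unit — conflict.
So h must be the other value — set h = 1.
(f') alone gives f = 0.
(b) alone gives b = 1.
Now (b') is unsatisfied and unit — conflict.
Both values of h lead to a conflict.
So d must be the other value — set d = 0.
(b) alone gives b = 1.
(c) alone gives c = 1.
(h) alone gives h = 1.
(g') alone gives g = 0.
Now (g) is unsatisfied and unit — conflict.
Both values of d lead to a conflict.

UNSATISFIABLE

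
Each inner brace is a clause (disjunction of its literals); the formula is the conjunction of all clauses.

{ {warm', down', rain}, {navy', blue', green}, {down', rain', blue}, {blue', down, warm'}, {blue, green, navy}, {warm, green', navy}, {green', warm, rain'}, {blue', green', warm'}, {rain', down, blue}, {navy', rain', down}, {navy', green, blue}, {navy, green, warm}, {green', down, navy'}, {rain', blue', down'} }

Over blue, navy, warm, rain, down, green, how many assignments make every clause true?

There are 2^6 = 64 truth assignments over (blue, navy, warm, rain, down, green).
Split on blue. With blue = 1, the clauses containing blue are satisfied and blue' drops from the rest; 1 of the 2^5 = 32 assignments to the other variables satisfy what remains.
With blue = 0, by the same count on the reduced clause set, 2 assignments work.
Total: 1 + 2 = 3.

3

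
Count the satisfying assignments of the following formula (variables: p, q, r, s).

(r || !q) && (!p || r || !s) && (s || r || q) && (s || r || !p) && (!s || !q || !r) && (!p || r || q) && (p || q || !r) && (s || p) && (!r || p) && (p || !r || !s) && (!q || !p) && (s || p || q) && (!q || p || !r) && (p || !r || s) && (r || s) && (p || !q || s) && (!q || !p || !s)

There are 2^4 = 16 truth assignments over (p, q, r, s).
Split on q. With q = true, the clauses containing q are satisfied and !q drops from the rest; 0 of the 2^3 = 8 assignments to the other variables satisfy what remains.
With q = false, by the same count on the reduced clause set, 3 assignments work.
Total: 0 + 3 = 3.

3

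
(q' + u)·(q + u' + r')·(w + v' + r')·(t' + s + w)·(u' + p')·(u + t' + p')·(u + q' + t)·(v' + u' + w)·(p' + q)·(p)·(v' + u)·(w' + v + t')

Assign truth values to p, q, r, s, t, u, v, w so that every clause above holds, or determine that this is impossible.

UNSATISFIABLE

The clause (p) is unit, so p = 1.
The clause (u') is unit, so u = 0.
The clause (q') is unit, so q = 0.
But (q) is also a unit clause — contradiction.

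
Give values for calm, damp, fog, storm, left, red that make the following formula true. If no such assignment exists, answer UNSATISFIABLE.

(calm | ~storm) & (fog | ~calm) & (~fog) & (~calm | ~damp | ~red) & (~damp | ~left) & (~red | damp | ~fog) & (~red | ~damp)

calm: 0,  damp: 0,  fog: 0,  storm: 0,  left: 1,  red: 0

The clause (~fog) is unit, so fog = 0.
The clause (~calm) is unit, so calm = 0.
The clause (~storm) is unit, so storm = 0.
Branch on damp: set damp = 0.
All clauses hold; left, red can take either value.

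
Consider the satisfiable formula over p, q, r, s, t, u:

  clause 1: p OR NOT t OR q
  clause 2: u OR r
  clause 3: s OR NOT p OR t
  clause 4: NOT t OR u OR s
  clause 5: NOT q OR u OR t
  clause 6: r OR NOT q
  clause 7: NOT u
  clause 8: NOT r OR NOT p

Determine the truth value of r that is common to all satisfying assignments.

Suppose r = false.
Unit clause (u) forces u = true.
But (NOT u) is also a unit clause — contradiction.
So every satisfying assignment has r = True.

True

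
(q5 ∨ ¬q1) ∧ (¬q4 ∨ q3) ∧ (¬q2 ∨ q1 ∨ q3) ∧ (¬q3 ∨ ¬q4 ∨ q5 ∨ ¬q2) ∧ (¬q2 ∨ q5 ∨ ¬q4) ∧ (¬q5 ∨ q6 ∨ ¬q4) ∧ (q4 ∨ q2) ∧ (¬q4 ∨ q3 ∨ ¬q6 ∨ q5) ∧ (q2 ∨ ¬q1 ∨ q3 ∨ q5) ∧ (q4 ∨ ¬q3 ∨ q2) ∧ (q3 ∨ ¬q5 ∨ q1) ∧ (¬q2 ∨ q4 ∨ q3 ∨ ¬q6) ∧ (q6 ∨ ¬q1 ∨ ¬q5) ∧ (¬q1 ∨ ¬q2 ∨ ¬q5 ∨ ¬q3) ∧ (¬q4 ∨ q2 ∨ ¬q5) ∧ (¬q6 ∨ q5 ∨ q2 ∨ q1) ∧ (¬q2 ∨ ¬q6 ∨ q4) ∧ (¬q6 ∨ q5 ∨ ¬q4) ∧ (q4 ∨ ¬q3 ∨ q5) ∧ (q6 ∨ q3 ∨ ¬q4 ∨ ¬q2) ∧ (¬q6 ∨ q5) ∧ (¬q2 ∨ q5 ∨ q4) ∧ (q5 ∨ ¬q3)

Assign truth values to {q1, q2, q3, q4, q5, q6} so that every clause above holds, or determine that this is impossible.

Suppose q5 = True.
Suppose q4 = True.
From the singleton clause (q3), q3 = True.
From the singleton clause (q6), q6 = True.
From the singleton clause (q2), q2 = True.
From the singleton clause (¬q1), q1 = False.
This assignment satisfies each clause.

q1=False, q2=True, q3=True, q4=True, q5=True, q6=True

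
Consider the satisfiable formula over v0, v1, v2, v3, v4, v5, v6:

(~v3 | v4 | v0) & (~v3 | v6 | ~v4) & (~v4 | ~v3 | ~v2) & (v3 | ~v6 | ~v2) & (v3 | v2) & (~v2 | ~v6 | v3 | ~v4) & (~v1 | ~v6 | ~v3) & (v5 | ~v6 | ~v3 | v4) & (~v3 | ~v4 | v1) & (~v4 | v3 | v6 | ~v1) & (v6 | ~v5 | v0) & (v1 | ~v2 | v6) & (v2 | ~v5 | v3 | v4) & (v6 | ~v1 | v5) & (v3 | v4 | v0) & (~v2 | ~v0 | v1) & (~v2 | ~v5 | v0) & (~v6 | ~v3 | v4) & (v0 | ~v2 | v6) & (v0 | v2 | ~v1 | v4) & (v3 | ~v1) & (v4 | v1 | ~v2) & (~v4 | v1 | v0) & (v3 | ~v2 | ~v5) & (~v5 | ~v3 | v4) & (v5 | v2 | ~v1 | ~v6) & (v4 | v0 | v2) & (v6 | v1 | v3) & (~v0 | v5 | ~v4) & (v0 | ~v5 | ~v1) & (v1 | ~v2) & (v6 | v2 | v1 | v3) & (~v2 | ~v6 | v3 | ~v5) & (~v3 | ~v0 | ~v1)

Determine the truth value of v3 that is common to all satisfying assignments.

Suppose v3 = 0.
From the singleton clause (v2), v2 = 1.
From the singleton clause (~v6), v6 = 0.
From the singleton clause (v1), v1 = 1.
That conflicts with the unit clause (~v1).
So every satisfying assignment has v3 = True.

True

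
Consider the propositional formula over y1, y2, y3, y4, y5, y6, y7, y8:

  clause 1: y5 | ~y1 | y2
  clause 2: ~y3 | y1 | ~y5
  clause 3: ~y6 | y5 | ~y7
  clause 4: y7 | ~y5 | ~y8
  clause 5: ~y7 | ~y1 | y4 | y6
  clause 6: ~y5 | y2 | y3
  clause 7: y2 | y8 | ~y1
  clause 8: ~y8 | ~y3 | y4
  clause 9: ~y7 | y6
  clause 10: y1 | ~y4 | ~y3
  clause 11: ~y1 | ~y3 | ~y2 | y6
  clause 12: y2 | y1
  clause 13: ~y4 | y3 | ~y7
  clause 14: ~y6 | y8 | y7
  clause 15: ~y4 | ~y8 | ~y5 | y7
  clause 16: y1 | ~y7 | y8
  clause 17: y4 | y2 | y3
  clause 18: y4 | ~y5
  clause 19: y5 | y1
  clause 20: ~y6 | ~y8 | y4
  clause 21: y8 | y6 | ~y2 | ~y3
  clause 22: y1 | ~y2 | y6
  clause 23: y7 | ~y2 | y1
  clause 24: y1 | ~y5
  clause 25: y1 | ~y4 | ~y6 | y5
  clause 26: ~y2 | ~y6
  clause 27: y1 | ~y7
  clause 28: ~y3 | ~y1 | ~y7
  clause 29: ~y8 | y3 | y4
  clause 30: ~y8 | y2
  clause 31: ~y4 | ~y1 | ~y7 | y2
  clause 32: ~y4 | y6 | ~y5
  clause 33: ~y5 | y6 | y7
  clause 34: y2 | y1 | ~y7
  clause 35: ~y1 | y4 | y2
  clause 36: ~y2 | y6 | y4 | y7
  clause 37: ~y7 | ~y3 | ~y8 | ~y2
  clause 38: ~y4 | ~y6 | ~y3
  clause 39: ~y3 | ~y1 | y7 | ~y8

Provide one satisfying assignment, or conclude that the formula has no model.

Branch on y7: set y7 = 0.
Branch on y5: set y5 = 0.
The clause (y1) is unit, so y1 = 1.
The clause (y2) is unit, so y2 = 1.
The clause (~y6) is unit, so y6 = 0.
The clause (~y3) is unit, so y3 = 0.
The clause (y4) is unit, so y4 = 1.
All clauses hold; y8 can take either value.

y1: 1, y2: 1, y3: 0, y4: 1, y5: 0, y6: 0, y7: 0, y8: 0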